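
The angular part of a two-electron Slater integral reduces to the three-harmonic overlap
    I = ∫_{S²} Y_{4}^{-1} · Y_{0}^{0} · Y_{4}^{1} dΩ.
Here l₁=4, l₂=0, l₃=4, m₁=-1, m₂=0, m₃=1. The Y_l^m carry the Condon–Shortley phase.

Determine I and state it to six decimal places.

Rules hold: Σm=0, L=8 even, 4≤4≤4.
N = 9·1·9 = 81
Δ = 0!·8!·0!/9! = 1/9
Racah Σ t=0..0: t=0:+1/576 = 1/576
⇒ 3j(4 0 4; 0 0 0)² = 1/9, sgn +1
Racah Σ t=0..0: t=0:+1/720 = 1/720
⇒ 3j(4 0 4; -1 0 1)² = 1/9, sgn -1
4πI² = N·(3j₀)²·(3jₘ)² = 1/1
I = -1·√(1/4π) = -0.28209479

-0.282095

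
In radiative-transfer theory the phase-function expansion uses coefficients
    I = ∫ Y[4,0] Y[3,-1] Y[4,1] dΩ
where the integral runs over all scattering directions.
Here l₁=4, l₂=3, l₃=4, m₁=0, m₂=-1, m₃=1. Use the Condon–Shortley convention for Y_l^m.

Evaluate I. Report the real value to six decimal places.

l₁+l₂+l₃=11 is odd: 3j(l;000)=0 ⇒ I=0

0.000000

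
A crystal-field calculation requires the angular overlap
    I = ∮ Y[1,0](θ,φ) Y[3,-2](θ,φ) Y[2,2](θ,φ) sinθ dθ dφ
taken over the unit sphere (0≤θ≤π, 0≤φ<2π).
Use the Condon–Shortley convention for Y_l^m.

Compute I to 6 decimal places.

0.184674

Checks pass: Σm=0; 6 even; l₃=2∈[2,4].
(2·1+1)(2·3+1)(2·2+1) = 105
Δ: 2! 0! 4! / 7! → 1/105
sum: t=1:−1/4 = -1/4
3j²(1 3 2; 0 0 0) = Δ·Π!·Σ² = 3/35  (sign -1)
sum: t=1:−1/24 = -1/24
3j²(1 3 2; 0 -2 2) = Δ·Π!·Σ² = 1/21  (sign -1)
combine: 4πI² = 105·3/35·1/21 = 3/7
take √, sign +1: I = 0.18467439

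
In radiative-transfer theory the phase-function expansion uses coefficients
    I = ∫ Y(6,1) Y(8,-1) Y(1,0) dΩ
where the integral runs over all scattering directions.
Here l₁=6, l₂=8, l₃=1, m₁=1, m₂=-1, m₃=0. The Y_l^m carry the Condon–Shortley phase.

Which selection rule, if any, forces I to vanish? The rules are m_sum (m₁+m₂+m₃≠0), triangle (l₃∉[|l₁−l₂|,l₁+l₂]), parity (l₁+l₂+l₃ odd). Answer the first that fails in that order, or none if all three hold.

triangle

Σmᵢ = 0  ✓
l₃∈[|l₁−l₂|,l₁+l₂]=[2,14], have l₃=1  ✗
Σlᵢ = 15 ⇒ odd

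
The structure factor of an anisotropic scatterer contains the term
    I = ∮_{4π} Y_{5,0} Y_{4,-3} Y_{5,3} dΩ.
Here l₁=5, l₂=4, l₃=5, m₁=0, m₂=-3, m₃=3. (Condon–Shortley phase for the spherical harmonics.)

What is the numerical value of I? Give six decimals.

m-sum 0 ✓  L=14 even ✓  1≤5≤9 ✓
Π(2lᵢ+1) = 11×9×11 = 1089
triangle coeff Δ(5,4,5) = 1/3153150
Σ_t [0,4]: t=0:+1/69120 t=1:−1/1728 t=2:+1/576 t=3:−1/1728 t=4:+1/69120 = 7/11520
(3j)²=2/143 [(5 4 5; 0 0 0)], sign=-1
Σ_t [0,1]: t=0:+1/17280 t=1:−1/6912 = -1/11520
(3j)²=2/143 [(5 4 5; 0 -3 3)], sign=-1
⇒ 4πI² = 36/169
I = (+1)√(36/169/(4π)) = 0.13019760

0.130198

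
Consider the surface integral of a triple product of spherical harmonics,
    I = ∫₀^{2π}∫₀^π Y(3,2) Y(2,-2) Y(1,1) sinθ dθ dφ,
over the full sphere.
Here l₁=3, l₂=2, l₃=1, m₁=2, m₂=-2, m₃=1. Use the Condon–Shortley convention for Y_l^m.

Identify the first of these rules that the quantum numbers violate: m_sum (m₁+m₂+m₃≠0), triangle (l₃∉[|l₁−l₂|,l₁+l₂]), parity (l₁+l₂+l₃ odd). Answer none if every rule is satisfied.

Σmᵢ = 1  ✗
l₃∈[|l₁−l₂|,l₁+l₂]=[1,5], have l₃=1
Σlᵢ = 6 ⇒ even

m_sum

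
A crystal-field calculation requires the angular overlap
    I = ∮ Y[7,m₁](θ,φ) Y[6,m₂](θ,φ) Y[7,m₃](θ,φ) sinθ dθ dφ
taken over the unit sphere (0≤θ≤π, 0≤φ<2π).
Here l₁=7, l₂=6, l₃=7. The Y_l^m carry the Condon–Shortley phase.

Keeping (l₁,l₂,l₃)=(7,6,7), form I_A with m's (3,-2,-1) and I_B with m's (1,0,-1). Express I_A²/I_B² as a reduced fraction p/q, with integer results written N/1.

252/3125

Same 7,6,7: normalisation and zero-m 3j drop out of the ratio.
A: Δ: 6! 8! 6! / 21! → 1/2444321880; sum: t=0:+1/19906560 t=1:−1/3110400 t=2:+1/3317760 t=3:−1/21772800 t=4:+1/1393459200 = -1/66355200; 3j²(7 6 7; 3 -2 -1) = Δ·Π!·Σ² = 21/92378  (sign -1)
B: Δ: 6! 8! 6! / 21! → 1/2444321880; sum: t=0:+1/746496000 t=1:−1/10368000 t=2:+1/1327104 t=3:−1/933120 t=4:+1/3317760 t=5:−1/72576000 t=6:+1/20901888000 = -1/7962624; 3j²(7 6 7; 1 0 -1) = Δ·Π!·Σ² = 3125/1108536  (sign -1)
I_A²/I_B² = (21/92378)/(3125/1108536) = 252/3125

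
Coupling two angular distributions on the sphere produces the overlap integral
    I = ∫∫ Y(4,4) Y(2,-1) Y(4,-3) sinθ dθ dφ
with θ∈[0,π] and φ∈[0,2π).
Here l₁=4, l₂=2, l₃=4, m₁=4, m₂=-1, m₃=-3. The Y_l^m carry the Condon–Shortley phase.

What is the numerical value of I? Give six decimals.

m-sum 0 ✓  L=10 even ✓  2≤4≤6 ✓
Π(2lᵢ+1) = 9×5×9 = 405
triangle coeff Δ(4,2,4) = 1/13860
Σ_t [0,2]: t=0:+1/192 t=1:−1/36 t=2:+1/192 = -5/288
(3j)²=20/693 [(4 2 4; 0 0 0)], sign=-1
Σ_t [0,0]: t=0:+1/1440 = 1/1440
(3j)²=7/165 [(4 2 4; 4 -1 -3)], sign=-1
⇒ 4πI² = 60/121
I = (+1)√(60/121/(4π)) = 0.19864517

0.198645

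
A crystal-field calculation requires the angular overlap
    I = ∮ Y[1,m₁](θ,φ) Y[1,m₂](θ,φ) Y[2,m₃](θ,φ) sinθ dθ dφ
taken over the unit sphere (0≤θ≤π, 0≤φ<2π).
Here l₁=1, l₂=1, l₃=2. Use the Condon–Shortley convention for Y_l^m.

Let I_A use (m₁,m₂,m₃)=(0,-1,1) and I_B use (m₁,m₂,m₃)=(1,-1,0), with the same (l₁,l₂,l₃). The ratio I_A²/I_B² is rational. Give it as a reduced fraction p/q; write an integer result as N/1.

3/1

Same 1,1,2: normalisation and zero-m 3j drop out of the ratio.
A: Δ: 0! 2! 2! / 5! → 1/30; sum: t=0:+1/2 = 1/2; 3j²(1 1 2; 0 -1 1) = Δ·Π!·Σ² = 1/10  (sign -1)
B: Δ: 0! 2! 2! / 5! → 1/30; sum: t=0:+1/4 = 1/4; 3j²(1 1 2; 1 -1 0) = Δ·Π!·Σ² = 1/30  (sign +1)
I_A²/I_B² = (1/10)/(1/30) = 3/1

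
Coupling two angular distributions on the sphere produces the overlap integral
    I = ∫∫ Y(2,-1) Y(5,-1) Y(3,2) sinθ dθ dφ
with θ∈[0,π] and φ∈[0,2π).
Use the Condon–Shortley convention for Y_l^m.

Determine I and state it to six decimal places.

-0.117387

Rules hold: Σm=0, L=10 even, 3≤3≤7.
N = 5·11·7 = 385
Δ = 4!·0!·6!/11! = 1/2310
Racah Σ t=2..2: t=2:+1/144 = 1/144
⇒ 3j(2 5 3; 0 0 0)² = 10/231, sgn -1
Racah Σ t=3..3: t=3:−1/720 = -1/720
⇒ 3j(2 5 3; -1 -1 2)² = 4/385, sgn +1
4πI² = N·(3j₀)²·(3jₘ)² = 40/231
I = -1·√(0.17316/4π) = -0.11738675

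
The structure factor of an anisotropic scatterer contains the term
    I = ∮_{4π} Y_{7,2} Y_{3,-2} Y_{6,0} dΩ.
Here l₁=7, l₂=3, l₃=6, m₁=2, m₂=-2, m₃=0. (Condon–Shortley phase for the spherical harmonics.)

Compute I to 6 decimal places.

-0.086087

m-sum 0 ✓  L=16 even ✓  4≤6≤10 ✓
Π(2lᵢ+1) = 15×7×13 = 1365
triangle coeff Δ(7,3,6) = 1/2042040
Σ_t [1,3]: t=1:−1/207360 t=2:+1/57600 t=3:−1/207360 = 1/129600
(3j)²=168/12155 [(7 3 6; 0 0 0)], sign=+1
Σ_t [0,1]: t=0:+1/345600 t=1:−1/207360 = -1/518400
(3j)²=12/2431 [(7 3 6; 2 -2 0)], sign=-1
⇒ 4πI² = 42336/454597
I = (-1)√(42336/454597/(4π)) = -0.08608683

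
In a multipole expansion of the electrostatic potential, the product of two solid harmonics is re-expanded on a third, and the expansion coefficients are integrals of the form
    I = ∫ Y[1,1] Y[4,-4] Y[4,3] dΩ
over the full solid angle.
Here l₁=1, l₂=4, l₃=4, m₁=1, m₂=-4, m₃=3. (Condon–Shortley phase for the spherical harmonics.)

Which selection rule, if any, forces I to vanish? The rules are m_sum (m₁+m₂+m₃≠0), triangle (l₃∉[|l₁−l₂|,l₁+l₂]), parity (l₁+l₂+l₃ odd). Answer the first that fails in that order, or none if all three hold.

Σmᵢ = 0  ✓
l₃∈[|l₁−l₂|,l₁+l₂]=[3,5], have l₃=4  ✓
Σlᵢ = 9 ⇒ odd  ✗

parity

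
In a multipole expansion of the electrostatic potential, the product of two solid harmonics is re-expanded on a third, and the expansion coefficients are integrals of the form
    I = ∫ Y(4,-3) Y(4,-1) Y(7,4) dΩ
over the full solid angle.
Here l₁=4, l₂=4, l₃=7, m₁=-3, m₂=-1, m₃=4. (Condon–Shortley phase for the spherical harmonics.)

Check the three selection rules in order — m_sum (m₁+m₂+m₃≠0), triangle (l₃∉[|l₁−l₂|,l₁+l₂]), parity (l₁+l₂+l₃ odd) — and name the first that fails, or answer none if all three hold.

m₁+m₂+m₃ = -3 − 1 + 4 = 0  ✓
triangle: |4−4|=0 ≤ l₃=7 ≤ 4+4=8  ✓
parity: l₁+l₂+l₃ = 15 is odd  ✗

parity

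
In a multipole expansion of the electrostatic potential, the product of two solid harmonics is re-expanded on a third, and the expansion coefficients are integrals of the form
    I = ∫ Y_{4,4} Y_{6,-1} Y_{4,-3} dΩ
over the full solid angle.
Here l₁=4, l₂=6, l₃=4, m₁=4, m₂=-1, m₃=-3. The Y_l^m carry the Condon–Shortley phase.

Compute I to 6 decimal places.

m-sum 0 ✓  L=14 even ✓  2≤4≤10 ✓
Π(2lᵢ+1) = 9×13×9 = 1053
triangle coeff Δ(4,6,4) = 1/1261260
Σ_t [2,4]: t=2:+1/4608 t=3:−1/1296 t=4:+1/4608 = -7/20736
(3j)²=20/1287 [(4 6 4; 0 0 0)], sign=-1
Σ_t [0,0]: t=0:+1/172800 = 1/172800
(3j)²=7/2145 [(4 6 4; 4 -1 -3)], sign=-1
⇒ 4πI² = 84/1573
I = (+1)√(84/1573/(4π)) = 0.06518840

0.065188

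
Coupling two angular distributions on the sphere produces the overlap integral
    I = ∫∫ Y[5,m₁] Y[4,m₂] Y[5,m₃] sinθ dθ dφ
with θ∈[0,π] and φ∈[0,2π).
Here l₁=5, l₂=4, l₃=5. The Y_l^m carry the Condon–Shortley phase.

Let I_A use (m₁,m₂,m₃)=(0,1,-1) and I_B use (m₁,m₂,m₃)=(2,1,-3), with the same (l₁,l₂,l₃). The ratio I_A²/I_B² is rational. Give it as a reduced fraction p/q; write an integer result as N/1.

Shared (l₁,l₂,l₃)=(5,4,5): N and (l;000)² cancel in I_A²/I_B².
A: Δ = 4!·6!·4!/15! = 1/3153150; Racah Σ t=1..4: t=1:−1/6912 t=2:+1/864 t=3:−1/1152 t=4:+1/17280 = 7/34560; ⇒ 3j(5 4 5; 0 1 -1)² = 1/429, sgn +1
B: Δ = 4!·6!·4!/15! = 1/3153150; Racah Σ t=1..3: t=1:−1/6912 t=2:+1/2880 t=3:−1/17280 = 1/6912; ⇒ 3j(5 4 5; 2 1 -3)² = 5/429, sgn +1
I_A²/I_B² = (1/429)/(5/429) = 1/5

1/5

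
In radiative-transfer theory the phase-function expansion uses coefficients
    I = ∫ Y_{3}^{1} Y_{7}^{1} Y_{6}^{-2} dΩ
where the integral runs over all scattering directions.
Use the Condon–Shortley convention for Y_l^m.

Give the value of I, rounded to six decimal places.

Rules hold: Σm=0, L=16 even, 4≤6≤10.
N = 7·15·13 = 1365
Δ = 4!·2!·10!/17! = 1/2042040
Racah Σ t=1..3: t=1:−1/207360 t=2:+1/57600 t=3:−1/207360 = 1/129600
⇒ 3j(3 7 6; 0 0 0)² = 168/12155, sgn +1
Racah Σ t=0..2: t=0:+1/3870720 t=1:−1/181440 t=2:+1/138240 = 23/11612160
⇒ 3j(3 7 6; 1 1 -2)² = 529/204204, sgn +1
4πI² = N·(3j₀)²·(3jₘ)² = 22218/454597
I = +1·√(0.0488741/4π) = 0.06236404

0.062364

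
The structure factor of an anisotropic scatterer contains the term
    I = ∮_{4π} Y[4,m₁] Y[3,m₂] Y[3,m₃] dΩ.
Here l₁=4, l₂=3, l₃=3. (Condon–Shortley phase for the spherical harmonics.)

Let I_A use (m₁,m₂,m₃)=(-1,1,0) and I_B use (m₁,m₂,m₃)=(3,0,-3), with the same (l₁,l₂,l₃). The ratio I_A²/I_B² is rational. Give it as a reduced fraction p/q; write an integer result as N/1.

5/21

Same 4,3,3: normalisation and zero-m 3j drop out of the ratio.
A: Δ: 4! 4! 2! / 11! → 1/34650; sum: t=2:+1/48 t=3:−1/24 t=4:+1/288 = -5/288; 3j²(4 3 3; -1 1 0) = Δ·Π!·Σ² = 5/462  (sign +1)
B: Δ: 4! 4! 2! / 11! → 1/34650; sum: t=1:−1/288 = -1/288; 3j²(4 3 3; 3 0 -3) = Δ·Π!·Σ² = 1/22  (sign -1)
I_A²/I_B² = (5/462)/(1/22) = 5/21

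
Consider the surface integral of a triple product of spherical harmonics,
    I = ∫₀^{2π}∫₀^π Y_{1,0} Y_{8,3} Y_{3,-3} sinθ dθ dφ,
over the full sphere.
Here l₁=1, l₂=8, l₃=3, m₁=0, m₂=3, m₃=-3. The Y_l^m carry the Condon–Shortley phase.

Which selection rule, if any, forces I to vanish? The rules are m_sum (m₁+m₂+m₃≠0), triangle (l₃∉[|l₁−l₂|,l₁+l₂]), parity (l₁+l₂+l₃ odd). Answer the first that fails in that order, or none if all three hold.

Σmᵢ = 0  ✓
l₃∈[|l₁−l₂|,l₁+l₂]=[7,9], have l₃=3  ✗
Σlᵢ = 12 ⇒ even

triangle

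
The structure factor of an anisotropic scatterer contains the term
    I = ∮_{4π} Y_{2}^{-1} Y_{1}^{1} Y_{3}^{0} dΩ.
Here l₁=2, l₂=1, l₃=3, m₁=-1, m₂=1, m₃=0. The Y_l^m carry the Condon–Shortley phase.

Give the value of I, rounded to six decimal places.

0.143048

m-sum 0 ✓  L=6 even ✓  1≤3≤3 ✓
Π(2lᵢ+1) = 5×3×7 = 105
triangle coeff Δ(2,1,3) = 1/105
Σ_t [0,0]: t=0:+1/4 = 1/4
(3j)²=3/35 [(2 1 3; 0 0 0)], sign=-1
Σ_t [0,0]: t=0:+1/12 = 1/12
(3j)²=1/35 [(2 1 3; -1 1 0)], sign=-1
⇒ 4πI² = 9/35
I = (+1)√(9/35/(4π)) = 0.14304817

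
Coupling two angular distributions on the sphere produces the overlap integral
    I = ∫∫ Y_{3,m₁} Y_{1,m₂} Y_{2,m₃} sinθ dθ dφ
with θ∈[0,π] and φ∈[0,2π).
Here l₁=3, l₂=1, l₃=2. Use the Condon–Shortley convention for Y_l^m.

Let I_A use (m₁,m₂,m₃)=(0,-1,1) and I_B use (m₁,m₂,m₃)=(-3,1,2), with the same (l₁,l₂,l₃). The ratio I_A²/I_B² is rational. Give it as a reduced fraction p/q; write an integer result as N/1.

1/5

l's match ⇒ only the (l;m) 3-j factors differ between A and B.
A: triangle coeff Δ(3,1,2) = 1/105; Σ_t [0,0]: t=0:+1/12 = 1/12; (3j)²=1/35 [(3 1 2; 0 -1 1)], sign=-1
B: triangle coeff Δ(3,1,2) = 1/105; Σ_t [2,2]: t=2:+1/48 = 1/48; (3j)²=1/7 [(3 1 2; -3 1 2)], sign=+1
I_A²/I_B² = (1/35)/(1/7) = 1/5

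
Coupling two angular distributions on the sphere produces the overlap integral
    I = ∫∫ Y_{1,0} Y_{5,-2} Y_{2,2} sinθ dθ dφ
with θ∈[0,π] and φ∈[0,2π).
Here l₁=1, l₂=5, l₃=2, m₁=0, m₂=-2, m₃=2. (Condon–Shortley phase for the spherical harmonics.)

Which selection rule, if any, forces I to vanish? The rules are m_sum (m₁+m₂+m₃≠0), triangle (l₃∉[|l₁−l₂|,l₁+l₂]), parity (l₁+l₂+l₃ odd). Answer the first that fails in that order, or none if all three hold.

Σmᵢ = 0  ✓
l₃∈[|l₁−l₂|,l₁+l₂]=[4,6], have l₃=2  ✗
Σlᵢ = 8 ⇒ even

triangle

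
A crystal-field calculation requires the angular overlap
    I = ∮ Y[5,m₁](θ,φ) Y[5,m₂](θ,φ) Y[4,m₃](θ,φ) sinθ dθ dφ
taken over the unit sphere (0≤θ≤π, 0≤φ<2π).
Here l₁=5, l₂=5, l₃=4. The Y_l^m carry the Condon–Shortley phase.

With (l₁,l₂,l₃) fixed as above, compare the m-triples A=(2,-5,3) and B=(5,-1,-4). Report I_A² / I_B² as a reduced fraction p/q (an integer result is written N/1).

Same 5,5,4: normalisation and zero-m 3j drop out of the ratio.
A: Δ: 6! 4! 4! / 15! → 1/3153150; sum: t=0:+1/103680 = 1/103680; 3j²(5 5 4; 2 -5 3) = Δ·Π!·Σ² = 7/429  (sign -1)
B: Δ: 6! 4! 4! / 15! → 1/3153150; sum: t=0:+1/414720 = 1/414720; 3j²(5 5 4; 5 -1 -4) = Δ·Π!·Σ² = 2/429  (sign +1)
I_A²/I_B² = (7/429)/(2/429) = 7/2

7/2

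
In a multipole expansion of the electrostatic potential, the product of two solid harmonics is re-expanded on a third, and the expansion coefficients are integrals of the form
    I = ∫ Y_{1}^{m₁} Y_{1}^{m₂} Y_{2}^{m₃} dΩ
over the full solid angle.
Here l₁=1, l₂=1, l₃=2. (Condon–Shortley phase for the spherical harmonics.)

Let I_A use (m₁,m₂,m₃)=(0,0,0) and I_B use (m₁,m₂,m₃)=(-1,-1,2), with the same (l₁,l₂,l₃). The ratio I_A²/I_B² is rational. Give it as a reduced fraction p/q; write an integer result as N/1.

l's match ⇒ only the (l;m) 3-j factors differ between A and B.
A: triangle coeff Δ(1,1,2) = 1/30; Σ_t [0,0]: t=0:+1/1 = 1/1; (3j)²=2/15 [(1 1 2; 0 0 0)], sign=+1
B: triangle coeff Δ(1,1,2) = 1/30; Σ_t [0,0]: t=0:+1/4 = 1/4; (3j)²=1/5 [(1 1 2; -1 -1 2)], sign=+1
I_A²/I_B² = (2/15)/(1/5) = 2/3

2/3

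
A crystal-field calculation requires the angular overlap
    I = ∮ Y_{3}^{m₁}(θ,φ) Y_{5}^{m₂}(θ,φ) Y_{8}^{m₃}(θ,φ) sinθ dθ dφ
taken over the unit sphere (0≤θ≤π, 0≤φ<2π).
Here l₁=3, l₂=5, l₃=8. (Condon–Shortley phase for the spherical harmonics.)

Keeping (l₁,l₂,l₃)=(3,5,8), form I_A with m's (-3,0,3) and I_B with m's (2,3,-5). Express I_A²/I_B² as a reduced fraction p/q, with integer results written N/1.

Same 3,5,8: normalisation and zero-m 3j drop out of the ratio.
A: Δ: 0! 6! 10! / 17! → 1/136136; sum: t=0:+1/10368000 = 1/10368000; 3j²(3 5 8; -3 0 3) = Δ·Π!·Σ² = 3/884  (sign -1)
B: Δ: 0! 6! 10! / 17! → 1/136136; sum: t=0:+1/9676800 = 1/9676800; 3j²(3 5 8; 2 3 -5) = Δ·Π!·Σ² = 27/952  (sign -1)
I_A²/I_B² = (3/884)/(27/952) = 14/117

14/117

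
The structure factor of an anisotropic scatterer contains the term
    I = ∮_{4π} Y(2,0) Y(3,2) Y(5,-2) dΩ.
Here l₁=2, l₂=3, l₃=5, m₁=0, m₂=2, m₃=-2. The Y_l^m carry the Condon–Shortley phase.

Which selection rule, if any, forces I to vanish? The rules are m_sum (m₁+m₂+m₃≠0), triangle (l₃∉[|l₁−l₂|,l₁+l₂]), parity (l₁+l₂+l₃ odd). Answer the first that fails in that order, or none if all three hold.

m₁+m₂+m₃ = 0 + 2 − 2 = 0  ✓
triangle: |2−3|=1 ≤ l₃=5 ≤ 2+3=5  ✓
parity: l₁+l₂+l₃ = 10 is even  ✓

none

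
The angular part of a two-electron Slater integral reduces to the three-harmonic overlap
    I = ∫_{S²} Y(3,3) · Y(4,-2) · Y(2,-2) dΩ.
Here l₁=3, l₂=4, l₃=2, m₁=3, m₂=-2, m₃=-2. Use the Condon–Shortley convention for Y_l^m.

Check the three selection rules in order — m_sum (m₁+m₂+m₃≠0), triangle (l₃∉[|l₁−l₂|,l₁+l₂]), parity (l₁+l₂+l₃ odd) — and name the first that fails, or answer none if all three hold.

m_sum

Σmᵢ = -1  ✗
l₃∈[|l₁−l₂|,l₁+l₂]=[1,7], have l₃=2
Σlᵢ = 9 ⇒ odd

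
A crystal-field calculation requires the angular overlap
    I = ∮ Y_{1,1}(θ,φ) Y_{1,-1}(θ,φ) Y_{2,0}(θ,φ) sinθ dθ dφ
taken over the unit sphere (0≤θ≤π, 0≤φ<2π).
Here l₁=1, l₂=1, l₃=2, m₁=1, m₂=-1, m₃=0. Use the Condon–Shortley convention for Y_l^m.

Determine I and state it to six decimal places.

0.126157

Rules hold: Σm=0, L=4 even, 0≤2≤2.
N = 3·3·5 = 45
Δ = 0!·2!·2!/5! = 1/30
Racah Σ t=0..0: t=0:+1/1 = 1/1
⇒ 3j(1 1 2; 0 0 0)² = 2/15, sgn +1
Racah Σ t=0..0: t=0:+1/4 = 1/4
⇒ 3j(1 1 2; 1 -1 0)² = 1/30, sgn +1
4πI² = N·(3j₀)²·(3jₘ)² = 1/5
I = +1·√(0.2/4π) = 0.12615663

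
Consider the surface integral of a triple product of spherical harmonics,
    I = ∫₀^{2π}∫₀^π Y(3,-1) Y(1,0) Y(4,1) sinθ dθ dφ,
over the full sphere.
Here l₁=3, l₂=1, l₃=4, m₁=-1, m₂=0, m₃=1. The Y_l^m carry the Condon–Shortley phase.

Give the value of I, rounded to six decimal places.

-0.238414

m-sum 0 ✓  L=8 even ✓  2≤4≤4 ✓
Π(2lᵢ+1) = 7×3×9 = 189
triangle coeff Δ(3,1,4) = 1/252
Σ_t [0,0]: t=0:+1/36 = 1/36
(3j)²=4/63 [(3 1 4; 0 0 0)], sign=+1
Σ_t [0,0]: t=0:+1/48 = 1/48
(3j)²=5/84 [(3 1 4; -1 0 1)], sign=-1
⇒ 4πI² = 5/7
I = (-1)√(5/7/(4π)) = -0.23841361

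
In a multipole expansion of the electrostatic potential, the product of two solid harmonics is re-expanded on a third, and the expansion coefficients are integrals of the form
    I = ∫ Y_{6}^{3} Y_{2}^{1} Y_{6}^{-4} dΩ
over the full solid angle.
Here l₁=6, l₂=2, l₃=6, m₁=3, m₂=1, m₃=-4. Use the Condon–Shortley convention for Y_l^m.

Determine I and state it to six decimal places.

0.179515

Checks pass: Σm=0; 14 even; l₃=6∈[4,8].
(2·6+1)(2·2+1)(2·6+1) = 845
Δ: 2! 10! 2! / 15! → 1/90090
sum: t=0:+1/69120 t=1:−1/14400 t=2:+1/69120 = -7/172800
3j²(6 2 6; 0 0 0) = Δ·Π!·Σ² = 14/715  (sign -1)
sum: t=1:−1/161280 t=2:+1/725760 = -1/207360
3j²(6 2 6; 3 1 -4) = Δ·Π!·Σ² = 7/286  (sign -1)
combine: 4πI² = 845·14/715·7/286 = 49/121
take √, sign +1: I = 0.17951487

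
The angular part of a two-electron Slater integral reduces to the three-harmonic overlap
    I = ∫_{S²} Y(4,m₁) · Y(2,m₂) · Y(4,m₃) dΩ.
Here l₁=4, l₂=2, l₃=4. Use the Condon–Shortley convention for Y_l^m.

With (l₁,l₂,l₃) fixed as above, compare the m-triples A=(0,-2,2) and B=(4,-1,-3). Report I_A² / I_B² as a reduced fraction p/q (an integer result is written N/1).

45/49

l's match ⇒ only the (l;m) 3-j factors differ between A and B.
A: triangle coeff Δ(4,2,4) = 1/13860; Σ_t [0,0]: t=0:+1/192 = 1/192; (3j)²=3/77 [(4 2 4; 0 -2 2)], sign=+1
B: triangle coeff Δ(4,2,4) = 1/13860; Σ_t [0,0]: t=0:+1/1440 = 1/1440; (3j)²=7/165 [(4 2 4; 4 -1 -3)], sign=-1
I_A²/I_B² = (3/77)/(7/165) = 45/49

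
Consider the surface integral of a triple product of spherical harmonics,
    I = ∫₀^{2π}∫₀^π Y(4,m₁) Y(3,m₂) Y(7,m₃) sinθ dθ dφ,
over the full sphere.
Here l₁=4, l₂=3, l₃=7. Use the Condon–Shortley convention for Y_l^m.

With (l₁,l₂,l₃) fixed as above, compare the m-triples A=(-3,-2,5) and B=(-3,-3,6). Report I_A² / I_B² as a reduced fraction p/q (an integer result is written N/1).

Same 4,3,7: normalisation and zero-m 3j drop out of the ratio.
A: Δ: 0! 8! 6! / 15! → 1/45045; sum: t=0:+1/604800 = 1/604800; 3j²(4 3 7; -3 -2 5) = Δ·Π!·Σ² = 16/455  (sign +1)
B: Δ: 0! 8! 6! / 15! → 1/45045; sum: t=0:+1/3628800 = 1/3628800; 3j²(4 3 7; -3 -3 6) = Δ·Π!·Σ² = 4/105  (sign -1)
I_A²/I_B² = (16/455)/(4/105) = 12/13

12/13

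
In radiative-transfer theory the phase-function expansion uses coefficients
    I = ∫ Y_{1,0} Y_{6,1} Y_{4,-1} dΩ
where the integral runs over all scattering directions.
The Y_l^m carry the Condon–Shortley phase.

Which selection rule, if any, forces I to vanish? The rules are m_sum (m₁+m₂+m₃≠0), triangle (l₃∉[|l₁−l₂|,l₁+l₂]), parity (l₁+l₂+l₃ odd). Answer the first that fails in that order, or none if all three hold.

m₁+m₂+m₃ = 0 + 1 − 1 = 0  ✓
triangle: |1−6|=5 ≤ l₃=4 ≤ 1+6=7  ✗
parity: l₁+l₂+l₃ = 11 is odd

triangle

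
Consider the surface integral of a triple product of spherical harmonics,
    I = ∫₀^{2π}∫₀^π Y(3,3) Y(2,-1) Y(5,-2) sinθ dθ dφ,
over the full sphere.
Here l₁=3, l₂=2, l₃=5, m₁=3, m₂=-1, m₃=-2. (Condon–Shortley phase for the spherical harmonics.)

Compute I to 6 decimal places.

0.063396

m-sum 0 ✓  L=10 even ✓  1≤5≤5 ✓
Π(2lᵢ+1) = 7×5×11 = 385
triangle coeff Δ(3,2,5) = 1/2310
Σ_t [0,0]: t=0:+1/144 = 1/144
(3j)²=10/231 [(3 2 5; 0 0 0)], sign=-1
Σ_t [0,0]: t=0:+1/4320 = 1/4320
(3j)²=1/330 [(3 2 5; 3 -1 -2)], sign=-1
⇒ 4πI² = 5/99
I = (+1)√(5/99/(4π)) = 0.06339609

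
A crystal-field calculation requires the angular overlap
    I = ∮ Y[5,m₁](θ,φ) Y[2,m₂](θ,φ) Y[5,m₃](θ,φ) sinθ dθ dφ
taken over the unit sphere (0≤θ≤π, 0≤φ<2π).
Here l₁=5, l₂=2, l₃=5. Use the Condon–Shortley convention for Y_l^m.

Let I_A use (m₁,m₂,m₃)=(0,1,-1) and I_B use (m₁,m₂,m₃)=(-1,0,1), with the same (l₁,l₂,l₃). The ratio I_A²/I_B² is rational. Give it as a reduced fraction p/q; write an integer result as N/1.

Same 5,2,5: normalisation and zero-m 3j drop out of the ratio.
A: Δ: 2! 8! 2! / 13! → 1/38610; sum: t=1:−1/1152 t=2:+1/1440 = -1/5760; 3j²(5 2 5; 0 1 -1) = Δ·Π!·Σ² = 1/858  (sign -1)
B: Δ: 2! 8! 2! / 13! → 1/38610; sum: t=0:+1/5760 t=1:−1/720 t=2:+1/2304 = -1/1280; 3j²(5 2 5; -1 0 1) = Δ·Π!·Σ² = 27/1430  (sign -1)
I_A²/I_B² = (1/858)/(27/1430) = 5/81

5/81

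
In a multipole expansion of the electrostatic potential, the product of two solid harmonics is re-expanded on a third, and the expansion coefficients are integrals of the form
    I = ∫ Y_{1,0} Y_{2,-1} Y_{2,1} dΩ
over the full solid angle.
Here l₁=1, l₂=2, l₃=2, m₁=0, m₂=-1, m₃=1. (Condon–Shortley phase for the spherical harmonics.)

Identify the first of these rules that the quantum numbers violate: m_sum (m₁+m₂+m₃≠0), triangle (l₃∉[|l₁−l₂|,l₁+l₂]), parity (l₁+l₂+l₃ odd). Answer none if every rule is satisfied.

parity

m₁+m₂+m₃ = 0 − 1 + 1 = 0  ✓
triangle: |1−2|=1 ≤ l₃=2 ≤ 1+2=3  ✓
parity: l₁+l₂+l₃ = 5 is odd  ✗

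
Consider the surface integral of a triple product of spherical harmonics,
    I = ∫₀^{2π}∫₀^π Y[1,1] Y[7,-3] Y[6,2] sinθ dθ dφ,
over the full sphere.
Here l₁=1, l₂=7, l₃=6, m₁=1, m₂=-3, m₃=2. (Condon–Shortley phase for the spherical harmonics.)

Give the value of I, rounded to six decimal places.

-0.234717

Rules hold: Σm=0, L=14 even, 6≤6≤8.
N = 3·15·13 = 585
Δ = 2!·0!·12!/15! = 1/1365
Racah Σ t=1..1: t=1:−1/518400 = -1/518400
⇒ 3j(1 7 6; 0 0 0)² = 7/195, sgn -1
Racah Σ t=0..0: t=0:+1/1935360 = 1/1935360
⇒ 3j(1 7 6; 1 -3 2)² = 3/91, sgn +1
4πI² = N·(3j₀)²·(3jₘ)² = 9/13
I = -1·√(0.692308/4π) = -0.23471705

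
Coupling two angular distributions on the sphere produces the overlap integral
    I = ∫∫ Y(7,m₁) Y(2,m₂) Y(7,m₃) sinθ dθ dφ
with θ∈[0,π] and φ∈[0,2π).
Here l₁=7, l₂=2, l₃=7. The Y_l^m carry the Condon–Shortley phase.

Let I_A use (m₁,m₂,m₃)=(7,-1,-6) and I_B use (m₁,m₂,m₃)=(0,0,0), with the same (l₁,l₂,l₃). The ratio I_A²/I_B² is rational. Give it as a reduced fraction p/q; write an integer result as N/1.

Shared (l₁,l₂,l₃)=(7,2,7): N and (l;000)² cancel in I_A²/I_B².
A: Δ = 2!·12!·2!/17! = 1/185640; Racah Σ t=0..0: t=0:+1/958003200 = 1/958003200; ⇒ 3j(7 2 7; 7 -1 -6)² = 13/680, sgn -1
B: Δ = 2!·12!·2!/17! = 1/185640; Racah Σ t=0..2: t=0:+1/2419200 t=1:−1/518400 t=2:+1/2419200 = -1/907200; ⇒ 3j(7 2 7; 0 0 0)² = 56/3315, sgn +1
I_A²/I_B² = (13/680)/(56/3315) = 507/448

507/448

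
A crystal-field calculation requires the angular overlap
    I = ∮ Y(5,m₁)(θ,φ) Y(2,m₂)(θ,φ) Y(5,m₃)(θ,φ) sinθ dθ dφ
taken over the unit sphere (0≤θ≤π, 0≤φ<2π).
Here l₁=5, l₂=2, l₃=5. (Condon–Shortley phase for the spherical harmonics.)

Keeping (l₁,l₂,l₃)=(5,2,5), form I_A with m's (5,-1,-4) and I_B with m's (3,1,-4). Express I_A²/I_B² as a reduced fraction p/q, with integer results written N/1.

45/49

Shared (l₁,l₂,l₃)=(5,2,5): N and (l;000)² cancel in I_A²/I_B².
A: Δ = 2!·8!·2!/13! = 1/38610; Racah Σ t=0..0: t=0:+1/80640 = 1/80640; ⇒ 3j(5 2 5; 5 -1 -4)² = 9/286, sgn -1
B: Δ = 2!·8!·2!/13! = 1/38610; Racah Σ t=1..2: t=1:−1/10080 t=2:+1/80640 = -1/11520; ⇒ 3j(5 2 5; 3 1 -4)² = 49/1430, sgn +1
I_A²/I_B² = (9/286)/(49/1430) = 45/49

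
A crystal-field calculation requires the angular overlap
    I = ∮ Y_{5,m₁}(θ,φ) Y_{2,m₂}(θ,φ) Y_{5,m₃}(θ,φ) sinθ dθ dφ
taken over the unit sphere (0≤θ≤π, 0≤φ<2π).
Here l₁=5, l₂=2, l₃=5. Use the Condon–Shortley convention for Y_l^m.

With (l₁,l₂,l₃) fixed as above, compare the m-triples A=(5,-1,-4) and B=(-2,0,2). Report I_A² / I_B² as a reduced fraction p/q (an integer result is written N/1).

l's match ⇒ only the (l;m) 3-j factors differ between A and B.
A: triangle coeff Δ(5,2,5) = 1/38610; Σ_t [0,0]: t=0:+1/80640 = 1/80640; (3j)²=9/286 [(5 2 5; 5 -1 -4)], sign=-1
B: triangle coeff Δ(5,2,5) = 1/38610; Σ_t [0,2]: t=0:+1/20160 t=1:−1/1440 t=2:+1/2880 = -1/3360; (3j)²=6/715 [(5 2 5; -2 0 2)], sign=+1
I_A²/I_B² = (9/286)/(6/715) = 15/4

15/4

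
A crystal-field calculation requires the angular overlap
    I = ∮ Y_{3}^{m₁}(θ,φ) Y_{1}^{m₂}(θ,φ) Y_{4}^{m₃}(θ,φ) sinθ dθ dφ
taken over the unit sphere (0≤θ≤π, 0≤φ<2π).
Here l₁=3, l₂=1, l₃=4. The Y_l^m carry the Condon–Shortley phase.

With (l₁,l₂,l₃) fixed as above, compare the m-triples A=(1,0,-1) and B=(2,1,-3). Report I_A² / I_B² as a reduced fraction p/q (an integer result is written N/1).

5/7

Same 3,1,4: normalisation and zero-m 3j drop out of the ratio.
A: Δ: 0! 6! 2! / 9! → 1/252; sum: t=0:+1/48 = 1/48; 3j²(3 1 4; 1 0 -1) = Δ·Π!·Σ² = 5/84  (sign -1)
B: Δ: 0! 6! 2! / 9! → 1/252; sum: t=0:+1/240 = 1/240; 3j²(3 1 4; 2 1 -3) = Δ·Π!·Σ² = 1/12  (sign -1)
I_A²/I_B² = (5/84)/(1/12) = 5/7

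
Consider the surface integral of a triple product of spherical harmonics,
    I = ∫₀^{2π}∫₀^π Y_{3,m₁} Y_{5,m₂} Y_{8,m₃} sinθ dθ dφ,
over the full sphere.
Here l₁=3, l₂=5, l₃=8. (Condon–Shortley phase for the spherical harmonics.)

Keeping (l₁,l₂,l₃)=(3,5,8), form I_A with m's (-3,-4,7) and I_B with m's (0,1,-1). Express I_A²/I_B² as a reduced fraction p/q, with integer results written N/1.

Shared (l₁,l₂,l₃)=(3,5,8): N and (l;000)² cancel in I_A²/I_B².
A: Δ = 0!·6!·10!/17! = 1/136136; Racah Σ t=0..0: t=0:+1/261273600 = 1/261273600; ⇒ 3j(3 5 8; -3 -4 7)² = 5/136, sgn -1
B: Δ = 0!·6!·10!/17! = 1/136136; Racah Σ t=0..0: t=0:+1/622080 = 1/622080; ⇒ 3j(3 5 8; 0 1 -1)² = 105/4862, sgn -1
I_A²/I_B² = (5/136)/(105/4862) = 143/84

143/84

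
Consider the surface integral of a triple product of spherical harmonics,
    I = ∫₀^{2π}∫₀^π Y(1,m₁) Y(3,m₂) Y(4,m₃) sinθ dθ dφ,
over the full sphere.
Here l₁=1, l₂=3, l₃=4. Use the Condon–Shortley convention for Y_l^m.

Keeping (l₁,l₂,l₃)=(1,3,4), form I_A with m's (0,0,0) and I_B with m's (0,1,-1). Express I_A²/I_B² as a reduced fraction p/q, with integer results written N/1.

Same 1,3,4: normalisation and zero-m 3j drop out of the ratio.
A: Δ: 0! 2! 6! / 9! → 1/252; sum: t=0:+1/36 = 1/36; 3j²(1 3 4; 0 0 0) = Δ·Π!·Σ² = 4/63  (sign +1)
B: Δ: 0! 2! 6! / 9! → 1/252; sum: t=0:+1/48 = 1/48; 3j²(1 3 4; 0 1 -1) = Δ·Π!·Σ² = 5/84  (sign -1)
I_A²/I_B² = (4/63)/(5/84) = 16/15

16/15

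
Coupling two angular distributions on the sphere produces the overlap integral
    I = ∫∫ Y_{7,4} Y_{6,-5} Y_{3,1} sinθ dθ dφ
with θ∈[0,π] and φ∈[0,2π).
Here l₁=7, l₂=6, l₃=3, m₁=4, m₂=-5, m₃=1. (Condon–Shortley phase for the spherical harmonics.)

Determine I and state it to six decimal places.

m-sum 0 ✓  L=16 even ✓  1≤3≤13 ✓
Π(2lᵢ+1) = 15×13×7 = 1365
triangle coeff Δ(7,6,3) = 1/2042040
Σ_t [4,6]: t=4:+1/207360 t=5:−1/57600 t=6:+1/207360 = -1/129600
(3j)²=168/12155 [(7 6 3; 0 0 0)], sign=+1
Σ_t [0,1]: t=0:+1/21772800 t=1:−1/2903040 = -13/43545600
(3j)²=143/7140 [(7 6 3; 4 -5 1)], sign=-1
⇒ 4πI² = 546/1445
I = (-1)√(546/1445/(4π)) = -0.17340334

-0.173403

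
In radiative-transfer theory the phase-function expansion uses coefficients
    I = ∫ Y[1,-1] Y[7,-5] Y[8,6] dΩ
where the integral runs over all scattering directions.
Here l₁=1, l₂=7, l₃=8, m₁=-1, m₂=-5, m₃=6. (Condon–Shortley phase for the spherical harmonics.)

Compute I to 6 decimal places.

Rules hold: Σm=0, L=16 even, 6≤8≤8.
N = 3·15·17 = 765
Δ = 0!·2!·14!/17! = 1/2040
Racah Σ t=0..0: t=0:+1/25401600 = 1/25401600
⇒ 3j(1 7 8; 0 0 0)² = 8/255, sgn +1
Racah Σ t=0..0: t=0:+1/1916006400 = 1/1916006400
⇒ 3j(1 7 8; -1 -5 6)² = 91/2040, sgn +1
4πI² = N·(3j₀)²·(3jₘ)² = 91/85
I = +1·√(1.07059/4π) = 0.29188132

0.291881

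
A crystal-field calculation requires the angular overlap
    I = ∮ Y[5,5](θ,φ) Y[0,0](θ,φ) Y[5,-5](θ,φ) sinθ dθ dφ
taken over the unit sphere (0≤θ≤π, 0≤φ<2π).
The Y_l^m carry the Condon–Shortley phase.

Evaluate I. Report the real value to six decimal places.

-0.282095

Rules hold: Σm=0, L=10 even, 5≤5≤5.
N = 11·1·11 = 121
Δ = 0!·10!·0!/11! = 1/11
Racah Σ t=0..0: t=0:+1/14400 = 1/14400
⇒ 3j(5 0 5; 0 0 0)² = 1/11, sgn -1
Racah Σ t=0..0: t=0:+1/3628800 = 1/3628800
⇒ 3j(5 0 5; 5 0 -5)² = 1/11, sgn +1
4πI² = N·(3j₀)²·(3jₘ)² = 1/1
I = -1·√(1/4π) = -0.28209479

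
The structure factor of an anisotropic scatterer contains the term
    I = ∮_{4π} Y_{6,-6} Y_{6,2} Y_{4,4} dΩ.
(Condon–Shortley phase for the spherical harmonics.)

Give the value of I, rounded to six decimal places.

Checks pass: Σm=0; 16 even; l₃=4∈[0,12].
(2·6+1)(2·6+1)(2·4+1) = 1521
Δ: 8! 4! 4! / 17! → 1/15315300
sum: t=2:+1/829440 t=3:−1/25920 t=4:+1/9216 t=5:−1/25920 t=6:+1/829440 = 7/207360
3j²(6 6 4; 0 0 0) = Δ·Π!·Σ² = 28/2431  (sign +1)
sum: t=8:+1/23224320 = 1/23224320
3j²(6 6 4; -6 2 4) = Δ·Π!·Σ² = 1/442  (sign +1)
combine: 4πI² = 1521·28/2431·1/442 = 126/3179
take √, sign +1: I = 0.05616103

0.056161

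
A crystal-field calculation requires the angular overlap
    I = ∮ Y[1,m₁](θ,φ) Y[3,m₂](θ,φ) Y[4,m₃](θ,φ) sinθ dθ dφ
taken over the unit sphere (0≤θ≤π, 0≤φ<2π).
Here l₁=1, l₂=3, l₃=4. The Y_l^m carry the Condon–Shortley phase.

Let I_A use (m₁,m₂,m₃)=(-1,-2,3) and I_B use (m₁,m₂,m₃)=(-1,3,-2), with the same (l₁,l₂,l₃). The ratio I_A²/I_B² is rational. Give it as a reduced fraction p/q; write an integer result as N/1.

Shared (l₁,l₂,l₃)=(1,3,4): N and (l;000)² cancel in I_A²/I_B².
A: Δ = 0!·2!·6!/9! = 1/252; Racah Σ t=0..0: t=0:+1/240 = 1/240; ⇒ 3j(1 3 4; -1 -2 3)² = 1/12, sgn -1
B: Δ = 0!·2!·6!/9! = 1/252; Racah Σ t=0..0: t=0:+1/1440 = 1/1440; ⇒ 3j(1 3 4; -1 3 -2)² = 1/252, sgn +1
I_A²/I_B² = (1/12)/(1/252) = 21/1

21/1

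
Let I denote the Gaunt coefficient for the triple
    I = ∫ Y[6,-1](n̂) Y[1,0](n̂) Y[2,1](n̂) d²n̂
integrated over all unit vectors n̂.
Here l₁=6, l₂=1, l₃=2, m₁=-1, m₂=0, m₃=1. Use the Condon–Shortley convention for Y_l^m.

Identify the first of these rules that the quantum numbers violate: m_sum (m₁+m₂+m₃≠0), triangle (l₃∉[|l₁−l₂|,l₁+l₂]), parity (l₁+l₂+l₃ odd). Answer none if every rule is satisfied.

azimuthal sum: -1 + 0 + 1 = 0  ✓
5 ≤ 2 ≤ 7 (triangle on l)  ✗
L = 6 + 1 + 2 = 9 (odd)

triangle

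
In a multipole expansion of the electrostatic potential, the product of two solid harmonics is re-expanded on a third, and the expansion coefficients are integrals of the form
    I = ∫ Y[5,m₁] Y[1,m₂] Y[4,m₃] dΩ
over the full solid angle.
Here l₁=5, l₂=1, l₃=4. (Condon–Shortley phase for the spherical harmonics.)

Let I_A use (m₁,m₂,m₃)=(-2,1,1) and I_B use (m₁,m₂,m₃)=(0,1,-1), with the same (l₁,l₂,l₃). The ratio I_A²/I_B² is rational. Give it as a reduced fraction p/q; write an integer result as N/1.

l's match ⇒ only the (l;m) 3-j factors differ between A and B.
A: triangle coeff Δ(5,1,4) = 1/495; Σ_t [2,2]: t=2:+1/1440 = 1/1440; (3j)²=7/165 [(5 1 4; -2 1 1)], sign=-1
B: triangle coeff Δ(5,1,4) = 1/495; Σ_t [2,2]: t=2:+1/1440 = 1/1440; (3j)²=2/99 [(5 1 4; 0 1 -1)], sign=-1
I_A²/I_B² = (7/165)/(2/99) = 21/10

21/10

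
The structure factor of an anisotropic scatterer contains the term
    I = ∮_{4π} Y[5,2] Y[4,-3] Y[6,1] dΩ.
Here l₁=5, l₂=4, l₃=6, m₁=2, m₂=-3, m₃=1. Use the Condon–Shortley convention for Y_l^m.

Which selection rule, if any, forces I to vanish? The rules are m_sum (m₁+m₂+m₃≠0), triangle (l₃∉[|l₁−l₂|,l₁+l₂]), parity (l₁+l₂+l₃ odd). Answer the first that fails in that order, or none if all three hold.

m₁+m₂+m₃ = 2 − 3 + 1 = 0  ✓
triangle: |5−4|=1 ≤ l₃=6 ≤ 5+4=9  ✓
parity: l₁+l₂+l₃ = 15 is odd  ✗

parity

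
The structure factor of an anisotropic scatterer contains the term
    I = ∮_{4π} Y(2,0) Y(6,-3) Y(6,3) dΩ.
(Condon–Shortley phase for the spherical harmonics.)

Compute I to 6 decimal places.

m-sum 0 ✓  L=14 even ✓  4≤6≤8 ✓
Π(2lᵢ+1) = 5×13×13 = 845
triangle coeff Δ(2,6,6) = 1/90090
Σ_t [0,2]: t=0:+1/69120 t=1:−1/14400 t=2:+1/69120 = -7/172800
(3j)²=14/715 [(2 6 6; 0 0 0)], sign=-1
Σ_t [0,2]: t=0:+1/120960 t=1:−1/80640 t=2:+1/1451520 = -1/290304
(3j)²=5/2002 [(2 6 6; 0 -3 3)], sign=+1
⇒ 4πI² = 5/121
I = (-1)√(5/121/(4π)) = -0.05734392

-0.057344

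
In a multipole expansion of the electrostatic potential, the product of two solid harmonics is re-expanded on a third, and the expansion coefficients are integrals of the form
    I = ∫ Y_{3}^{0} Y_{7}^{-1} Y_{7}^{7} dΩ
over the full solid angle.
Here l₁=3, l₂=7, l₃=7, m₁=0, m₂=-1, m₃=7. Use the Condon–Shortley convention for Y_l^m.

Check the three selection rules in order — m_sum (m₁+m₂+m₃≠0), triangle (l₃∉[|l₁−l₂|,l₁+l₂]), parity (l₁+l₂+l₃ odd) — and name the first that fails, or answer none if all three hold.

m_sum

m₁+m₂+m₃ = 0 − 1 + 7 = 6  ✗
triangle: |3−7|=4 ≤ l₃=7 ≤ 3+7=10
parity: l₁+l₂+l₃ = 17 is odd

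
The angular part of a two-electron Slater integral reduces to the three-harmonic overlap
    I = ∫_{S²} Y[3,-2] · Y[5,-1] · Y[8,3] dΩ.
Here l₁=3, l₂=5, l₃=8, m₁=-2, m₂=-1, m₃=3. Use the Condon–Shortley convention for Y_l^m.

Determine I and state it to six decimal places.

Checks pass: Σm=0; 16 even; l₃=8∈[2,8].
(2·3+1)(2·5+1)(2·8+1) = 1309
Δ: 0! 6! 10! / 17! → 1/136136
sum: t=0:+1/518400 = 1/518400
3j²(3 5 8; 0 0 0) = Δ·Π!·Σ² = 56/2431  (sign +1)
sum: t=0:+1/2073600 = 1/2073600
3j²(3 5 8; -2 -1 3) = Δ·Π!·Σ² = 15/884  (sign -1)
combine: 4πI² = 1309·56/2431·15/884 = 1470/2873
take √, sign -1: I = -0.20178363

-0.201784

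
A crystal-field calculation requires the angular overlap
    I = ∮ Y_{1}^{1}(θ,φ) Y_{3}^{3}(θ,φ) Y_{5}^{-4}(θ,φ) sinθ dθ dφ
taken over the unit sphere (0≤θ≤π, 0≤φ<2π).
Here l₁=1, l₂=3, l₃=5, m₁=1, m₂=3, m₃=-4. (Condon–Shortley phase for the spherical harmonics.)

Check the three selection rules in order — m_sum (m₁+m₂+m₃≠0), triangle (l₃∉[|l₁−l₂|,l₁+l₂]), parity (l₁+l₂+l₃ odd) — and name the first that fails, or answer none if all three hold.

azimuthal sum: 1 + 3 − 4 = 0  ✓
2 ≤ 5 ≤ 4 (triangle on l)  ✗
L = 1 + 3 + 5 = 9 (odd)

triangle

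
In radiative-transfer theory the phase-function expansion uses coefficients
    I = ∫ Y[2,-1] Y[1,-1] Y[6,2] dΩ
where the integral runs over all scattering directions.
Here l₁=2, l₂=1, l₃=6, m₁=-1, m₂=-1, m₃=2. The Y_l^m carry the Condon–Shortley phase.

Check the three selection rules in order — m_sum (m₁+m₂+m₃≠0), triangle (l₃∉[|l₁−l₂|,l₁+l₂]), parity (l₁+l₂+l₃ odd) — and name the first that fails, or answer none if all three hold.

m₁+m₂+m₃ = -1 − 1 + 2 = 0  ✓
triangle: |2−1|=1 ≤ l₃=6 ≤ 2+1=3  ✗
parity: l₁+l₂+l₃ = 9 is odd

triangle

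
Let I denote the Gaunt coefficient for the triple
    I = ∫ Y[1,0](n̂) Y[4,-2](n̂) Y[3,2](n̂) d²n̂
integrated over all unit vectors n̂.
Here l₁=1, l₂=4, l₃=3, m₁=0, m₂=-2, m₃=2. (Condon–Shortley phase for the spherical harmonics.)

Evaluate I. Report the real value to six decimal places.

0.213244

m-sum 0 ✓  L=8 even ✓  3≤3≤5 ✓
Π(2lᵢ+1) = 3×9×7 = 189
triangle coeff Δ(1,4,3) = 1/252
Σ_t [1,1]: t=1:−1/36 = -1/36
(3j)²=4/63 [(1 4 3; 0 0 0)], sign=+1
Σ_t [1,1]: t=1:−1/120 = -1/120
(3j)²=1/21 [(1 4 3; 0 -2 2)], sign=+1
⇒ 4πI² = 4/7
I = (+1)√(4/7/(4π)) = 0.21324362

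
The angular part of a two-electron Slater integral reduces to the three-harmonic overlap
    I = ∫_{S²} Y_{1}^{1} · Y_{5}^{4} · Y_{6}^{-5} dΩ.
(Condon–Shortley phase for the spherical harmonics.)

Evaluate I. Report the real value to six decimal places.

Checks pass: Σm=0; 12 even; l₃=6∈[4,6].
(2·1+1)(2·5+1)(2·6+1) = 429
Δ: 0! 2! 10! / 13! → 1/858
sum: t=0:+1/14400 = 1/14400
3j²(1 5 6; 0 0 0) = Δ·Π!·Σ² = 6/143  (sign +1)
sum: t=0:+1/725760 = 1/725760
3j²(1 5 6; 1 4 -5) = Δ·Π!·Σ² = 5/78  (sign -1)
combine: 4πI² = 429·6/143·5/78 = 15/13
take √, sign -1: I = -0.30301841

-0.303018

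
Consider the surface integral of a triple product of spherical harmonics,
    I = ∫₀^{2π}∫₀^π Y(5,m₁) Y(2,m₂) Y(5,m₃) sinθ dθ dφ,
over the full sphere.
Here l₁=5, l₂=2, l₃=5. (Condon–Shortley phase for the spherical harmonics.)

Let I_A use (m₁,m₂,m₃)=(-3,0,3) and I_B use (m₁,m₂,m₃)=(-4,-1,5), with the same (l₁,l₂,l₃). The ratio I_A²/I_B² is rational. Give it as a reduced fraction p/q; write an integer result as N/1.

1/135

Shared (l₁,l₂,l₃)=(5,2,5): N and (l;000)² cancel in I_A²/I_B².
A: Δ = 2!·8!·2!/13! = 1/38610; Racah Σ t=0..2: t=0:+1/161280 t=1:−1/5040 t=2:+1/5760 = -1/53760; ⇒ 3j(5 2 5; -3 0 3)² = 1/4290, sgn -1
B: Δ = 2!·8!·2!/13! = 1/38610; Racah Σ t=1..1: t=1:−1/80640 = -1/80640; ⇒ 3j(5 2 5; -4 -1 5)² = 9/286, sgn -1
I_A²/I_B² = (1/4290)/(9/286) = 1/135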